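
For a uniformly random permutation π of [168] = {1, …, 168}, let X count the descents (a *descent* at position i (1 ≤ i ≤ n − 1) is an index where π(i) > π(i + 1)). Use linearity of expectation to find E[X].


Write X = Σ X_I over i = 1, …, 167, with X_I the indicator of one descent.
There are 167 indicators.
For each fixed i, the pair (π(i), π(i+1)) is a uniformly random ordered pair of distinct values from {1, …, 168}; by symmetry P[π(i) > π(i+1)] = 1/2.
By linearity: E[X] = 167 · (1/2) = (168 − 1) · (1/2) = 167/2 ≈ 83.500.

E[X] = 167/2 = 83.500.


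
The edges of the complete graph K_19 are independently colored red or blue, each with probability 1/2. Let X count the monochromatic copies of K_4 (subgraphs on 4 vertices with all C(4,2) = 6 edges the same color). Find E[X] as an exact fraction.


Let X = Σ_S X_S over the C(19, 4) = 3876 subsets S of size 4, where X_S = 1 if the K_4 on S is monochromatic.
For a fixed S, the K_4 on S has C(4, 2) = 6 edges. P[all 6 edges red] = (1/2)^6, and likewise for blue, so P[monochromatic] = 2·(1/2)^6 = 2^{1 − 6} = 1/32.
By linearity: E[X] = C(19, 4) · 2^{1 − 6} = 3876 · 1/32 = 969/8.
Numerically: E[X] ≈ 121.12500.

E[X] = C(19,4)·2^(1−C(4,2)) = 969/8 ≈ 121.12500.


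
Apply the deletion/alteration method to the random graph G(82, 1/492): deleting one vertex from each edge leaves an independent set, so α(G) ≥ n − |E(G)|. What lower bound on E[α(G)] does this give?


E[|E(G)|] = C(82, 2)·p = 3321 · (1/492) = 27/4.
E[α(G)] ≥ n − E[|E(G)|] = 82 − 27/4 = 301/4.
Numerically: ≈ 75.2500.
(This is only a lower bound; the true E[α(G)] may be larger.)

E[α(G)] ≥ 301/4 ≈ 75.2500.


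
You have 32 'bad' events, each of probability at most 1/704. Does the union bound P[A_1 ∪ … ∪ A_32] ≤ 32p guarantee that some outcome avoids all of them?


Union bound: P[∪_{i=1}^{32} A_i] ≤ Σ_i P[A_i] ≤ 32·p = 32·(1/704) = 1/22.
Numerically: 1/22 ≈ 0.04545.
Is 1/22 < 1? YES.
Since P[∪ A_i] ≤ 1/22 < 1, the complement has P[∩ A_i^c] ≥ 1 − 1/22 = 21/22 > 0, so some outcome avoids every A_i.

32·p = 1/22 ≈ 0.04545; existence CERTIFIED by the union bound.


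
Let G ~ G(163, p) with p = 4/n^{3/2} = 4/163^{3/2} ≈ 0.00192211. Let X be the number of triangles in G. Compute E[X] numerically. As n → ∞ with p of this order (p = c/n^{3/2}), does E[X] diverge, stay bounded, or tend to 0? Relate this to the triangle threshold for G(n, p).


Number of potential triangles: C(163, 3) = 708561.
Each occurs with probability p³ ≈ (0.00192211)³ ≈ 7.10126556e-09.
By linearity: E[X] = C(163, 3)·p³ ≈ 708561 · 7.10126556e-09 ≈ 0.005032.
Since α = 3/2 > 1, p = c/n^{3/2} = o(1/n) is below the triangle threshold p ~ 1/n. Asymptotically E[X] ~ (c³/6)·n^{3(1−α)} = (4³/6)·n^{-1.5} → 0, so by Markov's inequality G has no triangles w.h.p.

E[X] ≈ 0.005032; in regime p = Θ(1/n^{3/2}) E[X] tends to 0 (below the triangle threshold p ~ 1/n).


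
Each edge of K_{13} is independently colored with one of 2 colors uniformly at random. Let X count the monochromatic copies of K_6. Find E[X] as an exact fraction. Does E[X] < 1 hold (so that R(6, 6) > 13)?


E[X] = C(13, 6) · 2^{1 − 15} = 1716 · 2^{−14} = 1716/16384.
As a reduced fraction: E[X] = 429/4096 ≈ 0.10474.
Is E[X] < 1? YES.
Since E[X] < 1, there exists a 2-coloring of K_{13} with no monochromatic K_6; hence R(6, 6) > 13.

E[X] = 429/4096 ≈ 0.10474; E[X] < 1, so R(6, 6) > 13.


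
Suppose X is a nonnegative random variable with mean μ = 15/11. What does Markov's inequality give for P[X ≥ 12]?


μ = E[X] = 15/11, a = 12.
Markov: P[X ≥ 12] ≤ μ/a = (15/11)/12 = 5/44.
Numerically: ≈ 0.11364.
(Since a = 12 > μ = 1.36364, the bound 5/44 is < 1 and informative.)

P[X ≥ 12] ≤ 5/44 ≈ 0.11364.


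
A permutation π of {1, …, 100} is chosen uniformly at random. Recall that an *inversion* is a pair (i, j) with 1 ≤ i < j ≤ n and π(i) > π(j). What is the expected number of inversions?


Write X = Σ X_I over the C(100, 2) = 4950 pairs i < j, with X_I the indicator of one inversion.
There are 4950 indicators.
For each fixed pair i < j, the values π(i) and π(j) are two distinct elements of {1, …, 100} in uniformly random order; by symmetry P[π(i) > π(j)] = 1/2.
By linearity: E[X] = 4950 · (1/2) = C(100, 2) · (1/2) = 4950/2 = 2475 ≈ 2475.000000.

E[X] = 2475 = 2475.000000.


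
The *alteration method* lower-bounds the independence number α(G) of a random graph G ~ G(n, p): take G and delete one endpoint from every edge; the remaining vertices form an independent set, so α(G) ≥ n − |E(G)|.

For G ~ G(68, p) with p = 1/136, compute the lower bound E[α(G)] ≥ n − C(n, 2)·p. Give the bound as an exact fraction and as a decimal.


E[|E(G)|] = C(68, 2)·p = 2278 · (1/136) = 67/4.
E[α(G)] ≥ n − E[|E(G)|] = 68 − 67/4 = 205/4.
Numerically: ≈ 51.250000.
(This is only a lower bound; the true E[α(G)] may be larger.)

E[α(G)] ≥ 205/4 ≈ 51.250000.


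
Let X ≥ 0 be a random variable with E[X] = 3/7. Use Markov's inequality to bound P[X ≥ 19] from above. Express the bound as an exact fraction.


μ = E[X] = 3/7, a = 19.
Markov: P[X ≥ 19] ≤ μ/a = (3/7)/19 = 3/133.
Numerically: ≈ 0.023.
(Since a = 19 > μ = 0.429, the bound 3/133 is < 1 and informative.)

P[X ≥ 19] ≤ 3/133 ≈ 0.023.


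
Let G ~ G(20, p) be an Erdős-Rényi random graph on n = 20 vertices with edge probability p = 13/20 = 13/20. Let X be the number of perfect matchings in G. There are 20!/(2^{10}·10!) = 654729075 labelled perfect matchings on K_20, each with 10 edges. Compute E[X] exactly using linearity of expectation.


K_20 has 20!/(2^{10}·10!) = 654729075 labelled perfect matchings.
For each such perfect matching H, let X_H = 1 if all 10 edges of H are present in G. Then P[X_H = 1] = p^{10} = (13/20)^{10} = 137858491849/10240000000000.
By linearity of expectation: E[X] = Σ_H E[X_H] = 654729075 · p^{10} = 654729075 · 137858491849/10240000000000 = 3610398513967632387/409600000000.
Numerically: E[X] ≈ 8.8144e+06.

E[X] = 654729075 · (13/20)^{10} = 3610398513967632387/409600000000 ≈ 8.8144e+06.


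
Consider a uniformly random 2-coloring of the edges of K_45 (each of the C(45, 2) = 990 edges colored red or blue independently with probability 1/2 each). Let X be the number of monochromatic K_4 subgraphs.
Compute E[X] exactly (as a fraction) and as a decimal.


Let X = Σ_S X_S over the C(45, 4) = 148995 subsets S of size 4, where X_S = 1 if the K_4 on S is monochromatic.
For a fixed S, the K_4 on S has C(4, 2) = 6 edges. P[all 6 edges red] = (1/2)^6, and likewise for blue, so P[monochromatic] = 2·(1/2)^6 = 2^{1 − 6} = 1/32.
Summing: E[X] = C(45, 4) · 2^{1 − 6} = 148995 · 1/32 = 148995/32.
Numerically: E[X] ≈ 4656.093750.

E[X] = C(45,4)·2^(1−C(4,2)) = 148995/32 ≈ 4656.093750.


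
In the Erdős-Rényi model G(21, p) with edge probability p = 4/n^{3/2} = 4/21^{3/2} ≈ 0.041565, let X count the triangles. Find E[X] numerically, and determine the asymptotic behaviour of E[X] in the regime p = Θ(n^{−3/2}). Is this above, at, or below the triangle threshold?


Number of potential triangles: C(21, 3) = 1330.
Each occurs with probability p³ ≈ (0.041565)³ ≈ 7.1811359e-05.
By linearity: E[X] = C(21, 3)·p³ ≈ 1330 · 7.1811359e-05 ≈ 0.09551.
Since α = 3/2 > 1, p = c/n^{3/2} = o(1/n) is below the triangle threshold p ~ 1/n. Asymptotically E[X] ~ (c³/6)·n^{3(1−α)} = (4³/6)·n^{-1.5} → 0, so by Markov's inequality G has no triangles w.h.p.

E[X] ≈ 0.09551; in regime p = Θ(1/n^{3/2}) E[X] tends to 0 (below the triangle threshold p ~ 1/n).


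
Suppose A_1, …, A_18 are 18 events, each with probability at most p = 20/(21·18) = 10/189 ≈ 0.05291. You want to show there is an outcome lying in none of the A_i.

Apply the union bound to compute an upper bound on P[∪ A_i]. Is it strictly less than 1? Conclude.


Union bound: P[∪_{i=1}^{18} A_i] ≤ Σ_i P[A_i] ≤ 18·p = 18·(10/189) = 20/21.
Numerically: 20/21 ≈ 0.95238.
Is 20/21 < 1? YES.
Since P[∪ A_i] ≤ 20/21 < 1, the complement has P[∩ A_i^c] ≥ 1 − 20/21 = 1/21 > 0, so some outcome avoids every A_i.

18·p = 20/21 ≈ 0.95238; existence CERTIFIED by the union bound.


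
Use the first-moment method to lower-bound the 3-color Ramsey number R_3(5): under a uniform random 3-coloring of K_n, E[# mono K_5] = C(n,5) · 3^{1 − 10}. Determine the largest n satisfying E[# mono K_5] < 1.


We need C(n, 5) · 3^{1 − 10} < 1, i.e. C(n, 5) < 3^{10 − 1} = 19683.
Check values of n near the boundary:
  n = 19: C(19, 5) = 11628; 11628 < 19683? YES
  n = 20: C(20, 5) = 15504; 15504 < 19683? YES
  n = 21: C(21, 5) = 20349; 20349 < 19683? NO
  n = 22: C(22, 5) = 26334; 26334 < 19683? NO
The largest n with C(n, 5) < 19683 is n = 20 (where E[X] = 5168/6561 ≈ 0.788). Hence R_3(5) > 20, i.e. R_3(5) ≥ 21.

Largest n = 20; hence R_3(5) > 20.


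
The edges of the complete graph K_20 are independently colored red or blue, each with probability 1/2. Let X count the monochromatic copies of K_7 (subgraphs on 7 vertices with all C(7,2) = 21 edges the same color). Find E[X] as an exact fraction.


Let X = Σ_S X_S over the C(20, 7) = 77520 subsets S of size 7, where X_S = 1 if the K_7 on S is monochromatic.
For a fixed S, the K_7 on S has C(7, 2) = 21 edges. P[all 21 edges red] = (1/2)^21, and likewise for blue, so P[monochromatic] = 2·(1/2)^21 = 2^{1 − 21} = 1/1048576.
By linearity: E[X] = C(20, 7) · 2^{1 − 21} = 77520 · 1/1048576 = 4845/65536.
Numerically: E[X] ≈ 0.074.

E[X] = C(20,7)·2^(1−C(7,2)) = 4845/65536 ≈ 0.074.


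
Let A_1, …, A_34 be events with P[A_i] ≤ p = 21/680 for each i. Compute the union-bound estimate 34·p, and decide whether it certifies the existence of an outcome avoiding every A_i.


Union bound: P[∪_{i=1}^{34} A_i] ≤ Σ_i P[A_i] ≤ 34·p = 34·(21/680) = 21/20.
Numerically: 21/20 ≈ 1.050000.
Is 21/20 < 1? NO.
Since the bound 21/20 is ≥ 1, the union bound is uninformative here; it does NOT by itself certify existence.

34·p = 21/20 ≈ 1.050000; existence NOT certified by the union bound.


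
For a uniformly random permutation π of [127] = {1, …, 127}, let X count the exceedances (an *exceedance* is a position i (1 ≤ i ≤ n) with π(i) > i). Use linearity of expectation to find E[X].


Write X = Σ_{i=1}^{127} X_i, where X_i = 1_{π(i) > i}.
For each fixed i, π(i) is uniform over {1, …, 127} (marginal of a uniform permutation), so P[π(i) > i] = (n − i)/n. Summing: Σ_{i=1}^{127} (n − i)/n = (0 + 1 + … + 126)/127 = 127(127 − 1)/(2·127) = (127 − 1)/2.
Hence E[X] = Σ_{i=1}^{127} (127 − i)/127 = 63 ≈ 63.00000.

E[X] = 63 = 63.00000.


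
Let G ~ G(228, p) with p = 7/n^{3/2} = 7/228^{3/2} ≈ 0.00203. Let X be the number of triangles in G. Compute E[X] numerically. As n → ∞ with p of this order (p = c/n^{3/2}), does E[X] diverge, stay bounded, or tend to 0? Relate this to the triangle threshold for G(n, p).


Number of potential triangles: C(228, 3) = 1949476.
Each occurs with probability p³ ≈ (0.00203)³ ≈ 8.40596e-09.
By linearity: E[X] = C(228, 3)·p³ ≈ 1949476 · 8.40596e-09 ≈ 0.016.
Since α = 3/2 > 1, p = c/n^{3/2} = o(1/n) is below the triangle threshold p ~ 1/n. Asymptotically E[X] ~ (c³/6)·n^{3(1−α)} = (7³/6)·n^{-1.5} → 0, so by Markov's inequality G has no triangles w.h.p.

E[X] ≈ 0.016; in regime p = Θ(1/n^{3/2}) E[X] tends to 0 (below the triangle threshold p ~ 1/n).


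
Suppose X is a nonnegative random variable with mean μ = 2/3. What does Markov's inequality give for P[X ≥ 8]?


μ = E[X] = 2/3, a = 8.
Markov: P[X ≥ 8] ≤ μ/a = (2/3)/8 = 1/12.
Numerically: ≈ 0.08333.
(Since a = 8 > μ = 0.66667, the bound 1/12 is < 1 and informative.)

P[X ≥ 8] ≤ 1/12 ≈ 0.08333.


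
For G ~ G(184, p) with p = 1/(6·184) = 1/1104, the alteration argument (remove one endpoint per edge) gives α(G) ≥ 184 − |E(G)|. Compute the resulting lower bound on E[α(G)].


E[|E(G)|] = C(184, 2)·p = 16836 · (1/1104) = 61/4.
E[α(G)] ≥ n − E[|E(G)|] = 184 − 61/4 = 675/4.
Numerically: ≈ 168.750000.
(This is only a lower bound; the true E[α(G)] may be larger.)

E[α(G)] ≥ 675/4 ≈ 168.750000.


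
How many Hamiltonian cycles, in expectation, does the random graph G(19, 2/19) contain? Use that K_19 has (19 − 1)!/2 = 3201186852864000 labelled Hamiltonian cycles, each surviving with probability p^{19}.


K_19 has (19 − 1)!/2 = 3201186852864000 labelled Hamiltonian cycles.
For each such Hamiltonian cycle H, let X_H = 1 if all 19 edges of H are present in G. Then P[X_H = 1] = p^{19} = (2/19)^{19} = 524288/1978419655660313589123979.
Summing the indicators: E[X] = Σ_H E[X_H] = 3201186852864000 · p^{19} = 3201186852864000 · 524288/1978419655660313589123979 = 1678343852714360832000/1978419655660313589123979.
Numerically: E[X] ≈ 0.000848326.

E[X] = 3201186852864000 · (2/19)^{19} = 1678343852714360832000/1978419655660313589123979 ≈ 0.000848326.


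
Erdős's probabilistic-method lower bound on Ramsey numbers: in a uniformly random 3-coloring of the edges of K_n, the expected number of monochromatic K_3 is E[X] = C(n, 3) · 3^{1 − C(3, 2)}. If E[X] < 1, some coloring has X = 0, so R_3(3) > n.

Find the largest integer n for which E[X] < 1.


We need C(n, 3) · 3^{1 − 3} < 1, i.e. C(n, 3) < 3^{3 − 1} = 9.
Check values of n near the boundary:
  n = 3: C(3, 3) = 1; 1 < 9? YES
  n = 4: C(4, 3) = 4; 4 < 9? YES
  n = 5: C(5, 3) = 10; 10 < 9? NO
  n = 6: C(6, 3) = 20; 20 < 9? NO
  n = 7: C(7, 3) = 35; 35 < 9? NO
The largest n with C(n, 3) < 9 is n = 4 (where E[X] = 4/9 ≈ 0.444). Hence R_3(3) > 4, i.e. R_3(3) ≥ 5.

Largest n = 4; hence R_3(3) > 4.


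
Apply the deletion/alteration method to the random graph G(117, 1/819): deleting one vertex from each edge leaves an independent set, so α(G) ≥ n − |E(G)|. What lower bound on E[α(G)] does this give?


E[|E(G)|] = C(117, 2)·p = 6786 · (1/819) = 58/7.
E[α(G)] ≥ n − E[|E(G)|] = 117 − 58/7 = 761/7.
Numerically: ≈ 108.714286.
(This is only a lower bound; the true E[α(G)] may be larger.)

E[α(G)] ≥ 761/7 ≈ 108.714286.


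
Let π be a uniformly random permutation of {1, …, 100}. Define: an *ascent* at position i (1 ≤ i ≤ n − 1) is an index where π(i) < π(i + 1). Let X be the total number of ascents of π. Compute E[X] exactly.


Write X = Σ X_I over i = 1, …, 99, with X_I the indicator of one ascent.
There are 99 indicators.
For each fixed i, the pair (π(i), π(i+1)) is a uniformly random ordered pair of distinct values from {1, …, 100}; by symmetry P[π(i) < π(i+1)] = 1/2.
By linearity: E[X] = 99 · (1/2) = (100 − 1) · (1/2) = 99/2 ≈ 49.500000.

E[X] = 99/2 = 49.500000.


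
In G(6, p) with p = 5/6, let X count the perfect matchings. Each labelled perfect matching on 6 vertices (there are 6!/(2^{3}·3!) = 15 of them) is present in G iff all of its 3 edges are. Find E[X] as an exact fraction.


K_6 has 6!/(2^{3}·3!) = 15 labelled perfect matchings.
For each such perfect matching H, let X_H = 1 if all 3 edges of H are present in G. Then P[X_H = 1] = p^{3} = (5/6)^{3} = 125/216.
By linearity of expectation: E[X] = Σ_H E[X_H] = 15 · p^{3} = 15 · 125/216 = 625/72.
Numerically: E[X] ≈ 8.6806.

E[X] = 15 · (5/6)^{3} = 625/72 ≈ 8.6806.


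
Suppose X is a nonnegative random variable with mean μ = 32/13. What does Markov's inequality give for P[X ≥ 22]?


μ = E[X] = 32/13, a = 22.
Markov: P[X ≥ 22] ≤ μ/a = (32/13)/22 = 16/143.
Numerically: ≈ 0.111888.
(Since a = 22 > μ = 2.461538, the bound 16/143 is < 1 and informative.)

P[X ≥ 22] ≤ 16/143 ≈ 0.111888.


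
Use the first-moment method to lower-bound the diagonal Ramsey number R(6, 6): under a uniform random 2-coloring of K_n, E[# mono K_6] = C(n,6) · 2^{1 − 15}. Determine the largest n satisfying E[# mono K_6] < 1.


We need C(n, 6) · 2^{1 − 15} < 1, i.e. C(n, 6) < 2^{15 − 1} = 16384.
Check values of n near the boundary:
  n = 12: C(12, 6) = 924; 924 < 16384? YES
  n = 13: C(13, 6) = 1716; 1716 < 16384? YES
  n = 14: C(14, 6) = 3003; 3003 < 16384? YES
  n = 15: C(15, 6) = 5005; 5005 < 16384? YES
  n = 16: C(16, 6) = 8008; 8008 < 16384? YES
  n = 17: C(17, 6) = 12376; 12376 < 16384? YES
  n = 18: C(18, 6) = 18564; 18564 < 16384? NO
  n = 19: C(19, 6) = 27132; 27132 < 16384? NO
The largest n with C(n, 6) < 16384 is n = 17 (where E[X] = 1547/2048 ≈ 0.755). Hence R(6, 6) > 17, i.e. R(6, 6) ≥ 18.

Largest n = 17; hence R(6, 6) > 17.


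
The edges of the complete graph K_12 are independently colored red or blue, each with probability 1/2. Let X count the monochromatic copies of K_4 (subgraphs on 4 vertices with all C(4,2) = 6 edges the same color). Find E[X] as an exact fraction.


Let X = Σ_S X_S over the C(12, 4) = 495 subsets S of size 4, where X_S = 1 if the K_4 on S is monochromatic.
For a fixed S, the K_4 on S has C(4, 2) = 6 edges. P[all 6 edges red] = (1/2)^6, and likewise for blue, so P[monochromatic] = 2·(1/2)^6 = 2^{1 − 6} = 1/32.
Summing: E[X] = C(12, 4) · 2^{1 − 6} = 495 · 1/32 = 495/32.
Numerically: E[X] ≈ 15.468750.

E[X] = C(12,4)·2^(1−C(4,2)) = 495/32 ≈ 15.468750.


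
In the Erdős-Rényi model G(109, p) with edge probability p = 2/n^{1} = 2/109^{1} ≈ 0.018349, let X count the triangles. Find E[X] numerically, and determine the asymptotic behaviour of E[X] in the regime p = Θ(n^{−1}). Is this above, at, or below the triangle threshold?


Number of potential triangles: C(109, 3) = 209934.
Each occurs with probability p³ ≈ (0.018349)³ ≈ 6.1774678e-06.
By linearity: E[X] = C(109, 3)·p³ ≈ 209934 · 6.1774678e-06 ≈ 1.29686.
Here α = 1, so p = 2/n is exactly at the triangle threshold p ~ 1/n. Asymptotically E[X] → c³/6 = 2³/6 = 4/3 ≈ 1.33333, a bounded constant. In this regime the triangle count is asymptotically Poisson(c³/6).

E[X] ≈ 1.29686; in regime p = Θ(1/n^{1}) E[X] stays bounded (at the triangle threshold p ~ 1/n).


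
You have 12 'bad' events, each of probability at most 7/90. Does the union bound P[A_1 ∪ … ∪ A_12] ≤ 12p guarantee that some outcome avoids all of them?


Union bound: P[∪_{i=1}^{12} A_i] ≤ Σ_i P[A_i] ≤ 12·p = 12·(7/90) = 14/15.
Numerically: 14/15 ≈ 0.933333.
Is 14/15 < 1? YES.
Since P[∪ A_i] ≤ 14/15 < 1, the complement has P[∩ A_i^c] ≥ 1 − 14/15 = 1/15 > 0, so some outcome avoids every A_i.

12·p = 14/15 ≈ 0.933333; existence CERTIFIED by the union bound.


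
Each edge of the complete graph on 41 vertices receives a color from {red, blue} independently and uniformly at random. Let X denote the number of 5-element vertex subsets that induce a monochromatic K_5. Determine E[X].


Let X = Σ_S X_S over the C(41, 5) = 749398 subsets S of size 5, where X_S = 1 if the K_5 on S is monochromatic.
For a fixed S, the K_5 on S has C(5, 2) = 10 edges. P[all 10 edges red] = (1/2)^10, and likewise for blue, so P[monochromatic] = 2·(1/2)^10 = 2^{1 − 10} = 1/512.
By linearity of expectation: E[X] = C(41, 5) · 2^{1 − 10} = 749398 · 1/512 = 374699/256.
Numerically: E[X] ≈ 1463.668.

E[X] = C(41,5)·2^(1−C(5,2)) = 374699/256 ≈ 1463.668.


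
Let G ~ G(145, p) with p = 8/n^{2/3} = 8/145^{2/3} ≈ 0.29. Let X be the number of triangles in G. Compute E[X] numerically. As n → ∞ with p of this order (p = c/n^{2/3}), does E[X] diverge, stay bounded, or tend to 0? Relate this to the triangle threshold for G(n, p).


Number of potential triangles: C(145, 3) = 497640.
Each occurs with probability p³ ≈ (0.29)³ ≈ 2.43520e-02.
By linearity: E[X] = C(145, 3)·p³ ≈ 497640 · 2.43520e-02 ≈ 12118.510.
Since α = 2/3 < 1, p = c/n^{2/3} ≫ 1/n is above the triangle threshold p ~ 1/n. Asymptotically E[X] ~ (c³/6)·n^{3(1−α)} = (8³/6)·n^{1} → ∞; triangles are abundant w.h.p.

E[X] ≈ 12118.510; in regime p = Θ(1/n^{2/3}) E[X] diverges (above the triangle threshold p ~ 1/n).


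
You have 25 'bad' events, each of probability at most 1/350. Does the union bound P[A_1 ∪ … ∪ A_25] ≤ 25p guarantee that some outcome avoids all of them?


Union bound: P[∪_{i=1}^{25} A_i] ≤ Σ_i P[A_i] ≤ 25·p = 25·(1/350) = 1/14.
Numerically: 1/14 ≈ 0.0714286.
Is 1/14 < 1? YES.
Since P[∪ A_i] ≤ 1/14 < 1, the complement has P[∩ A_i^c] ≥ 1 − 1/14 = 13/14 > 0, so some outcome avoids every A_i.

25·p = 1/14 ≈ 0.0714286; existence CERTIFIED by the union bound.


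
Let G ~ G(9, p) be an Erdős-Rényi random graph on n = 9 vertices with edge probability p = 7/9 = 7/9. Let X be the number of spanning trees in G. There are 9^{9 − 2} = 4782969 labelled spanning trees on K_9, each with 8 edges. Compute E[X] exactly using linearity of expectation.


K_9 has 9^{9 − 2} = 4782969 labelled spanning trees.
For each such spanning tree H, let X_H = 1 if all 8 edges of H are present in G. Then P[X_H = 1] = p^{8} = (7/9)^{8} = 5764801/43046721.
Summing the indicators: E[X] = Σ_H E[X_H] = 4782969 · p^{8} = 4782969 · 5764801/43046721 = 5764801/9.
Numerically: E[X] ≈ 6.41e+05.

E[X] = 4782969 · (7/9)^{8} = 5764801/9 ≈ 6.41e+05.


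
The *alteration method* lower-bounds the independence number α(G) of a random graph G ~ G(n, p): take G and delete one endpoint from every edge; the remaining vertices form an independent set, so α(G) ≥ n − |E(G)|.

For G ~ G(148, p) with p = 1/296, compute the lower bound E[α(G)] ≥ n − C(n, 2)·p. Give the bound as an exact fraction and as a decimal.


E[|E(G)|] = C(148, 2)·p = 10878 · (1/296) = 147/4.
E[α(G)] ≥ n − E[|E(G)|] = 148 − 147/4 = 445/4.
Numerically: ≈ 111.250000.
(This is only a lower bound; the true E[α(G)] may be larger.)

E[α(G)] ≥ 445/4 ≈ 111.250000.


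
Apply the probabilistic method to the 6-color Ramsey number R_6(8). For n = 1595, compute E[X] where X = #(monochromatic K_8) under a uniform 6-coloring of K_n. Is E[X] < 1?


E[X] = C(1595, 8) · 6^{1 − 28} = 1020772636343363633895 · 6^{−27} = 1020772636343363633895/1023490369077469249536.
As a reduced fraction: E[X] = 113419181815929292655/113721152119718805504 ≈ 0.99734.
Is E[X] < 1? YES.
Since E[X] < 1, there exists a 6-coloring of K_{1595} with no monochromatic K_8; hence R_6(8) > 1595.

E[X] = 113419181815929292655/113721152119718805504 ≈ 0.99734; E[X] < 1, so R_6(8) > 1595.


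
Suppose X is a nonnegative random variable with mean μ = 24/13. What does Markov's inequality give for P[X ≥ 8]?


μ = E[X] = 24/13, a = 8.
Markov: P[X ≥ 8] ≤ μ/a = (24/13)/8 = 3/13.
Numerically: ≈ 0.231.
(Since a = 8 > μ = 1.846, the bound 3/13 is < 1 and informative.)

P[X ≥ 8] ≤ 3/13 ≈ 0.231.


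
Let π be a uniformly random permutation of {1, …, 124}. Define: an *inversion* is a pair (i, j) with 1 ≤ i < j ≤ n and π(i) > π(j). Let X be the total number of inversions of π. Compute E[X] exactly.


Write X = Σ X_I over the C(124, 2) = 7626 pairs i < j, with X_I the indicator of one inversion.
There are 7626 indicators.
For each fixed pair i < j, the values π(i) and π(j) are two distinct elements of {1, …, 124} in uniformly random order; by symmetry P[π(i) > π(j)] = 1/2.
By linearity: E[X] = 7626 · (1/2) = C(124, 2) · (1/2) = 7626/2 = 3813 ≈ 3813.000.

E[X] = 3813 = 3813.000.


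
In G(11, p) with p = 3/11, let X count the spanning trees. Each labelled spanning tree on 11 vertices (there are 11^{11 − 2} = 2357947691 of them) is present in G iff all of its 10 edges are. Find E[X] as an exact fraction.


K_11 has 11^{11 − 2} = 2357947691 labelled spanning trees.
For each such spanning tree H, let X_H = 1 if all 10 edges of H are present in G. Then P[X_H = 1] = p^{10} = (3/11)^{10} = 59049/25937424601.
By linearity: E[X] = Σ_H E[X_H] = 2357947691 · p^{10} = 2357947691 · 59049/25937424601 = 59049/11.
Numerically: E[X] ≈ 5.37e+03.

E[X] = 2357947691 · (3/11)^{10} = 59049/11 ≈ 5.37e+03.


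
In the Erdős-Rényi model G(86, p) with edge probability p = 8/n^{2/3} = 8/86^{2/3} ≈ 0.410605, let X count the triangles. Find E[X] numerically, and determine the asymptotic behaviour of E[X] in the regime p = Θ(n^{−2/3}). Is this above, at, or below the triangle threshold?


Number of potential triangles: C(86, 3) = 102340.
Each occurs with probability p³ ≈ (0.410605)³ ≈ 6.92266090e-02.
By linearity: E[X] = C(86, 3)·p³ ≈ 102340 · 6.92266090e-02 ≈ 7084.651163.
Since α = 2/3 < 1, p = c/n^{2/3} ≫ 1/n is above the triangle threshold p ~ 1/n. Asymptotically E[X] ~ (c³/6)·n^{3(1−α)} = (8³/6)·n^{1} → ∞; triangles are abundant w.h.p.

E[X] ≈ 7084.651163; in regime p = Θ(1/n^{2/3}) E[X] diverges (above the triangle threshold p ~ 1/n).


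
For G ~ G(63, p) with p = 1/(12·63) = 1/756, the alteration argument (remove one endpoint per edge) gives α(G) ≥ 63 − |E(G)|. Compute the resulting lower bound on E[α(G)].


E[|E(G)|] = C(63, 2)·p = 1953 · (1/756) = 31/12.
E[α(G)] ≥ n − E[|E(G)|] = 63 − 31/12 = 725/12.
Numerically: ≈ 60.416667.
(This is only a lower bound; the true E[α(G)] may be larger.)

E[α(G)] ≥ 725/12 ≈ 60.416667.


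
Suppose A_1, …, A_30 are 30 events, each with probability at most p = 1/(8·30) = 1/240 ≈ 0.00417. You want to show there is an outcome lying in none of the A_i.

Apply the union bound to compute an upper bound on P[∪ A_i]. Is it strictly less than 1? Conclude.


Union bound: P[∪_{i=1}^{30} A_i] ≤ Σ_i P[A_i] ≤ 30·p = 30·(1/240) = 1/8.
Numerically: 1/8 ≈ 0.12500.
Is 1/8 < 1? YES.
Since P[∪ A_i] ≤ 1/8 < 1, the complement has P[∩ A_i^c] ≥ 1 − 1/8 = 7/8 > 0, so some outcome avoids every A_i.

30·p = 1/8 ≈ 0.12500; existence CERTIFIED by the union bound.


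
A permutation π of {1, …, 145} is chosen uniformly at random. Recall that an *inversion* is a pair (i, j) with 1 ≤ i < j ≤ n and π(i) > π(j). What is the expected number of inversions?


Write X = Σ X_I over the C(145, 2) = 10440 pairs i < j, with X_I the indicator of one inversion.
There are 10440 indicators.
For each fixed pair i < j, the values π(i) and π(j) are two distinct elements of {1, …, 145} in uniformly random order; by symmetry P[π(i) > π(j)] = 1/2.
By linearity: E[X] = 10440 · (1/2) = C(145, 2) · (1/2) = 10440/2 = 5220 ≈ 5220.000.

E[X] = 5220 = 5220.000.


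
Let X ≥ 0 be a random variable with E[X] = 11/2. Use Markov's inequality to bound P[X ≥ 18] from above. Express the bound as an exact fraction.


μ = E[X] = 11/2, a = 18.
Markov: P[X ≥ 18] ≤ μ/a = (11/2)/18 = 11/36.
Numerically: ≈ 0.30556.
(Since a = 18 > μ = 5.50000, the bound 11/36 is < 1 and informative.)

P[X ≥ 18] ≤ 11/36 ≈ 0.30556.


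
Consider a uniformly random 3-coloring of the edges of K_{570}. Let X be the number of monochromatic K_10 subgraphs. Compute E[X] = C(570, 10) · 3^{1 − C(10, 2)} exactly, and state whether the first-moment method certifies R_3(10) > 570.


E[X] = C(570, 10) · 3^{1 − 45} = 921524823451961408691 · 3^{−44} = 921524823451961408691/984770902183611232881.
As a reduced fraction: E[X] = 34130549016739311433/36472996377170786403 ≈ 0.936.
Is E[X] < 1? YES.
Since E[X] < 1, there exists a 3-coloring of K_{570} with no monochromatic K_10; hence R_3(10) > 570.

E[X] = 34130549016739311433/36472996377170786403 ≈ 0.936; E[X] < 1, so R_3(10) > 570.


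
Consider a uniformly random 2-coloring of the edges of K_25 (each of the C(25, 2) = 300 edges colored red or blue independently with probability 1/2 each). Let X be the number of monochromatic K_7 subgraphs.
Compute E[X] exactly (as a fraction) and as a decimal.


Let X = Σ_S X_S over the C(25, 7) = 480700 subsets S of size 7, where X_S = 1 if the K_7 on S is monochromatic.
For a fixed S, the K_7 on S has C(7, 2) = 21 edges. P[all 21 edges red] = (1/2)^21, and likewise for blue, so P[monochromatic] = 2·(1/2)^21 = 2^{1 − 21} = 1/1048576.
Summing: E[X] = C(25, 7) · 2^{1 − 21} = 480700 · 1/1048576 = 120175/262144.
Numerically: E[X] ≈ 0.4584.

E[X] = C(25,7)·2^(1−C(7,2)) = 120175/262144 ≈ 0.4584.


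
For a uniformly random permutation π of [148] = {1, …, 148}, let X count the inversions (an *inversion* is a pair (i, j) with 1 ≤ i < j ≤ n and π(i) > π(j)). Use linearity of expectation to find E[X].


Write X = Σ X_I over the C(148, 2) = 10878 pairs i < j, with X_I the indicator of one inversion.
There are 10878 indicators.
For each fixed pair i < j, the values π(i) and π(j) are two distinct elements of {1, …, 148} in uniformly random order; by symmetry P[π(i) > π(j)] = 1/2.
By linearity: E[X] = 10878 · (1/2) = C(148, 2) · (1/2) = 10878/2 = 5439 ≈ 5439.000000.

E[X] = 5439 = 5439.000000.


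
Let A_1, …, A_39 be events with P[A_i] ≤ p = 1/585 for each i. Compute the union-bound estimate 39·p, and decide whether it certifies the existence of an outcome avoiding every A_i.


Union bound: P[∪_{i=1}^{39} A_i] ≤ Σ_i P[A_i] ≤ 39·p = 39·(1/585) = 1/15.
Numerically: 1/15 ≈ 0.0666667.
Is 1/15 < 1? YES.
Since P[∪ A_i] ≤ 1/15 < 1, the complement has P[∩ A_i^c] ≥ 1 − 1/15 = 14/15 > 0, so some outcome avoids every A_i.

39·p = 1/15 ≈ 0.0666667; existence CERTIFIED by the union bound.


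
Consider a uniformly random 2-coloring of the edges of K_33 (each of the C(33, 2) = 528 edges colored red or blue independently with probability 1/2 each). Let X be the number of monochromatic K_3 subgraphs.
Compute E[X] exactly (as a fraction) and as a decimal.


Let X = Σ_S X_S over the C(33, 3) = 5456 subsets S of size 3, where X_S = 1 if the K_3 on S is monochromatic.
For a fixed S, the K_3 on S has C(3, 2) = 3 edges. P[all 3 edges red] = (1/2)^3, and likewise for blue, so P[monochromatic] = 2·(1/2)^3 = 2^{1 − 3} = 1/4.
By linearity: E[X] = C(33, 3) · 2^{1 − 3} = 5456 · 1/4 = 1364.
Numerically: E[X] ≈ 1364.00000.

E[X] = C(33,3)·2^(1−C(3,2)) = 1364 ≈ 1364.00000.


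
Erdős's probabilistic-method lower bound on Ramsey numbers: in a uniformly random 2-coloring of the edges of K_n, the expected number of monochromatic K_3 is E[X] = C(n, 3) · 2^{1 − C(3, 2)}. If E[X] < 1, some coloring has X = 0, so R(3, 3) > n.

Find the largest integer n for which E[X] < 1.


We need C(n, 3) · 2^{1 − 3} < 1, i.e. C(n, 3) < 2^{3 − 1} = 4.
Check values of n near the boundary:
  n = 3: C(3, 3) = 1; 1 < 4? YES
  n = 4: C(4, 3) = 4; 4 < 4? NO
The largest n with C(n, 3) < 4 is n = 3 (where E[X] = 1/4 ≈ 0.250). Hence R(3, 3) > 3, i.e. R(3, 3) ≥ 4.

Largest n = 3; hence R(3, 3) > 3.


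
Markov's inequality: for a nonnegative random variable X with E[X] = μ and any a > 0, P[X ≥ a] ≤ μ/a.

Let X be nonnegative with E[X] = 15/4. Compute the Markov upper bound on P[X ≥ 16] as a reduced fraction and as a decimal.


μ = E[X] = 15/4, a = 16.
Markov: P[X ≥ 16] ≤ μ/a = (15/4)/16 = 15/64.
Numerically: ≈ 0.2344.
(Since a = 16 > μ = 3.7500, the bound 15/64 is < 1 and informative.)

P[X ≥ 16] ≤ 15/64 ≈ 0.2344.


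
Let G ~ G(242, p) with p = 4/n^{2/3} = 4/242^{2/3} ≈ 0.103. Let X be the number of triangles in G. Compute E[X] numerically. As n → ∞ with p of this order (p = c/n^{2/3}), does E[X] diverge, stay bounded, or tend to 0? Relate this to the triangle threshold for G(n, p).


Number of potential triangles: C(242, 3) = 2332880.
Each occurs with probability p³ ≈ (0.103)³ ≈ 1.092822e-03.
By linearity: E[X] = C(242, 3)·p³ ≈ 2332880 · 1.092822e-03 ≈ 2549.4215.
Since α = 2/3 < 1, p = c/n^{2/3} ≫ 1/n is above the triangle threshold p ~ 1/n. Asymptotically E[X] ~ (c³/6)·n^{3(1−α)} = (4³/6)·n^{1} → ∞; triangles are abundant w.h.p.

E[X] ≈ 2549.4215; in regime p = Θ(1/n^{2/3}) E[X] diverges (above the triangle threshold p ~ 1/n).


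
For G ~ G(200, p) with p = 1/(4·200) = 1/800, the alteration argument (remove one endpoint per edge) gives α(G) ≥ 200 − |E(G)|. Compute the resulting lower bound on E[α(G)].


E[|E(G)|] = C(200, 2)·p = 19900 · (1/800) = 199/8.
E[α(G)] ≥ n − E[|E(G)|] = 200 − 199/8 = 1401/8.
Numerically: ≈ 175.125.
(This is only a lower bound; the true E[α(G)] may be larger.)

E[α(G)] ≥ 1401/8 ≈ 175.125.


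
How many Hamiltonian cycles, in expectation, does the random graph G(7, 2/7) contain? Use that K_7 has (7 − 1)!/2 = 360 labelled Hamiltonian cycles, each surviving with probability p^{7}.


K_7 has (7 − 1)!/2 = 360 labelled Hamiltonian cycles.
For each such Hamiltonian cycle H, let X_H = 1 if all 7 edges of H are present in G. Then P[X_H = 1] = p^{7} = (2/7)^{7} = 128/823543.
By linearity: E[X] = Σ_H E[X_H] = 360 · p^{7} = 360 · 128/823543 = 46080/823543.
Numerically: E[X] ≈ 0.0559534.

E[X] = 360 · (2/7)^{7} = 46080/823543 ≈ 0.0559534.


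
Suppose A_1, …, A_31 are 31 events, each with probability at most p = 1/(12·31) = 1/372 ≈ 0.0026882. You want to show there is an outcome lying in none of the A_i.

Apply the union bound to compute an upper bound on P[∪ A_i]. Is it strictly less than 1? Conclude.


Union bound: P[∪_{i=1}^{31} A_i] ≤ Σ_i P[A_i] ≤ 31·p = 31·(1/372) = 1/12.
Numerically: 1/12 ≈ 0.0833333.
Is 1/12 < 1? YES.
Since P[∪ A_i] ≤ 1/12 < 1, the complement has P[∩ A_i^c] ≥ 1 − 1/12 = 11/12 > 0, so some outcome avoids every A_i.

31·p = 1/12 ≈ 0.0833333; existence CERTIFIED by the union bound.


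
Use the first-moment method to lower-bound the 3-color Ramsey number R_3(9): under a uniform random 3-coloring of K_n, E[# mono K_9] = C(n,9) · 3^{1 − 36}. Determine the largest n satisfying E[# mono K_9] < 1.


We need C(n, 9) · 3^{1 − 36} < 1, i.e. C(n, 9) < 3^{36 − 1} = 50031545098999707.
Check values of n near the boundary:
  n = 299: C(299, 9) = 46610674441390059; 46610674441390059 < 50031545098999707? YES
  n = 300: C(300, 9) = 48052241692154700; 48052241692154700 < 50031545098999707? YES
  n = 301: C(301, 9) = 49533303936090975; 49533303936090975 < 50031545098999707? YES
  n = 302: C(302, 9) = 51054804739588650; 51054804739588650 < 50031545098999707? NO
  n = 303: C(303, 9) = 52617706925494425; 52617706925494425 < 50031545098999707? NO
The largest n with C(n, 9) < 50031545098999707 is n = 301 (where E[X] = 16511101312030325/16677181699666569 ≈ 0.9900415). Hence R_3(9) > 301, i.e. R_3(9) ≥ 302.

Largest n = 301; hence R_3(9) > 301.


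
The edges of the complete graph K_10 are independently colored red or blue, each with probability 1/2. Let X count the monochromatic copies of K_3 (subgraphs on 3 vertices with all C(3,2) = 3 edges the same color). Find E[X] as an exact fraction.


Let X = Σ_S X_S over the C(10, 3) = 120 subsets S of size 3, where X_S = 1 if the K_3 on S is monochromatic.
For a fixed S, the K_3 on S has C(3, 2) = 3 edges. P[all 3 edges red] = (1/2)^3, and likewise for blue, so P[monochromatic] = 2·(1/2)^3 = 2^{1 − 3} = 1/4.
By linearity: E[X] = C(10, 3) · 2^{1 − 3} = 120 · 1/4 = 30.
Numerically: E[X] ≈ 30.000.

E[X] = C(10,3)·2^(1−C(3,2)) = 30 ≈ 30.000.


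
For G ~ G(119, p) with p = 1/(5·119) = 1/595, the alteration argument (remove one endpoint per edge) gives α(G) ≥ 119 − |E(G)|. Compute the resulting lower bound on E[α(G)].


E[|E(G)|] = C(119, 2)·p = 7021 · (1/595) = 59/5.
E[α(G)] ≥ n − E[|E(G)|] = 119 − 59/5 = 536/5.
Numerically: ≈ 107.200.
(This is only a lower bound; the true E[α(G)] may be larger.)

E[α(G)] ≥ 536/5 ≈ 107.200.


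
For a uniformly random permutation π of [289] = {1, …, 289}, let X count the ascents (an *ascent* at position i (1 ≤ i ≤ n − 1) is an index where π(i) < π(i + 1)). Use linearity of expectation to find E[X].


Write X = Σ X_I over i = 1, …, 288, with X_I the indicator of one ascent.
There are 288 indicators.
For each fixed i, the pair (π(i), π(i+1)) is a uniformly random ordered pair of distinct values from {1, …, 289}; by symmetry P[π(i) < π(i+1)] = 1/2.
By linearity: E[X] = 288 · (1/2) = (289 − 1) · (1/2) = 144 ≈ 144.000.

E[X] = 144 = 144.000.


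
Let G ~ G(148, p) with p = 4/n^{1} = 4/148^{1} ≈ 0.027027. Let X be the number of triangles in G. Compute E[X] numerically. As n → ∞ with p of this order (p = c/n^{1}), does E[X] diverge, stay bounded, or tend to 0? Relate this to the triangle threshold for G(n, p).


Number of potential triangles: C(148, 3) = 529396.
Each occurs with probability p³ ≈ (0.027027)³ ≈ 1.9742167e-05.
By linearity: E[X] = C(148, 3)·p³ ≈ 529396 · 1.9742167e-05 ≈ 10.45142.
Here α = 1, so p = 4/n is exactly at the triangle threshold p ~ 1/n. Asymptotically E[X] → c³/6 = 4³/6 = 32/3 ≈ 10.66667, a bounded constant. In this regime the triangle count is asymptotically Poisson(c³/6).

E[X] ≈ 10.45142; in regime p = Θ(1/n^{1}) E[X] stays bounded (at the triangle threshold p ~ 1/n).


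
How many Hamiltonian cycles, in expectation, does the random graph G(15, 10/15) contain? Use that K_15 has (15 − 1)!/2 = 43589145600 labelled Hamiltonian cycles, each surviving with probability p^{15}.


K_15 has (15 − 1)!/2 = 43589145600 labelled Hamiltonian cycles.
For each such Hamiltonian cycle H, let X_H = 1 if all 15 edges of H are present in G. Then P[X_H = 1] = p^{15} = (2/3)^{15} = 32768/14348907.
Summing the indicators: E[X] = Σ_H E[X_H] = 43589145600 · p^{15} = 43589145600 · 32768/14348907 = 5877897625600/59049.
Numerically: E[X] ≈ 9.95427e+07.

E[X] = 43589145600 · (2/3)^{15} = 5877897625600/59049 ≈ 9.95427e+07.


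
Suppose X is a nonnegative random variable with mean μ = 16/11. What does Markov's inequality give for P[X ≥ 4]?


μ = E[X] = 16/11, a = 4.
Markov: P[X ≥ 4] ≤ μ/a = (16/11)/4 = 4/11.
Numerically: ≈ 0.364.
(Since a = 4 > μ = 1.455, the bound 4/11 is < 1 and informative.)

P[X ≥ 4] ≤ 4/11 ≈ 0.364.


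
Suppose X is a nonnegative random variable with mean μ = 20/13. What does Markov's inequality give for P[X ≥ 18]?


μ = E[X] = 20/13, a = 18.
Markov: P[X ≥ 18] ≤ μ/a = (20/13)/18 = 10/117.
Numerically: ≈ 0.08547.
(Since a = 18 > μ = 1.53846, the bound 10/117 is < 1 and informative.)

P[X ≥ 18] ≤ 10/117 ≈ 0.08547.


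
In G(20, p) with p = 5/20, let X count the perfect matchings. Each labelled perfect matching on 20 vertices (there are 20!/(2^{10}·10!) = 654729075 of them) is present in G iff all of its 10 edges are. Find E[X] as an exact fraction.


K_20 has 20!/(2^{10}·10!) = 654729075 labelled perfect matchings.
For each such perfect matching H, let X_H = 1 if all 10 edges of H are present in G. Then P[X_H = 1] = p^{10} = (1/4)^{10} = 1/1048576.
Summing the indicators: E[X] = Σ_H E[X_H] = 654729075 · p^{10} = 654729075 · 1/1048576 = 654729075/1048576.
Numerically: E[X] ≈ 624.

E[X] = 654729075 · (1/4)^{10} = 654729075/1048576 ≈ 624.


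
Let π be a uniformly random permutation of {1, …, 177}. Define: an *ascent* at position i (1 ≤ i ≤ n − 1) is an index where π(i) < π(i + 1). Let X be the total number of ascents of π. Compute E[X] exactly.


Write X = Σ X_I over i = 1, …, 176, with X_I the indicator of one ascent.
There are 176 indicators.
For each fixed i, the pair (π(i), π(i+1)) is a uniformly random ordered pair of distinct values from {1, …, 177}; by symmetry P[π(i) < π(i+1)] = 1/2.
By linearity: E[X] = 176 · (1/2) = (177 − 1) · (1/2) = 88 ≈ 88.00000.

E[X] = 88 = 88.00000.


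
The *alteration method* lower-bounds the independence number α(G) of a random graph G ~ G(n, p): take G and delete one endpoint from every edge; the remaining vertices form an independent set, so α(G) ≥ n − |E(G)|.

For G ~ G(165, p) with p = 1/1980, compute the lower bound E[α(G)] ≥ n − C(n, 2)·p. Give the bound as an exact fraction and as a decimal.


E[|E(G)|] = C(165, 2)·p = 13530 · (1/1980) = 41/6.
E[α(G)] ≥ n − E[|E(G)|] = 165 − 41/6 = 949/6.
Numerically: ≈ 158.166667.
(This is only a lower bound; the true E[α(G)] may be larger.)

E[α(G)] ≥ 949/6 ≈ 158.166667.


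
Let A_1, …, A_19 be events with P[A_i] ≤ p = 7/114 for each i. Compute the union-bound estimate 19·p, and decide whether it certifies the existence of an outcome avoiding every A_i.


Union bound: P[∪_{i=1}^{19} A_i] ≤ Σ_i P[A_i] ≤ 19·p = 19·(7/114) = 7/6.
Numerically: 7/6 ≈ 1.167.
Is 7/6 < 1? NO.
Since the bound 7/6 is ≥ 1, the union bound is uninformative here; it does NOT by itself certify existence.

19·p = 7/6 ≈ 1.167; existence NOT certified by the union bound.
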